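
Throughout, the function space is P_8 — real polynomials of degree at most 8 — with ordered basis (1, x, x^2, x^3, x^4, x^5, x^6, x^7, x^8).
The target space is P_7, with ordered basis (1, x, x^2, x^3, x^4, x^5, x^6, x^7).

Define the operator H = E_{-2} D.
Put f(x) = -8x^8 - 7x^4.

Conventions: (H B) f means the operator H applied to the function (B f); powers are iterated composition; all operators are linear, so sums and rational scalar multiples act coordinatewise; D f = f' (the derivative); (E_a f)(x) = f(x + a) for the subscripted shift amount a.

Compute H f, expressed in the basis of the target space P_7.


D f = -64x^7 - 28x^3
E_{-2} D f = -64x^7 + 896x^6 - 5376x^5 + 17920x^4 - 35868x^3 + 43176x^2 - 29008x + 8416

g(x) = -64x^7 + 896x^6 - 5376x^5 + 17920x^4 - 35868x^3 + 43176x^2 - 29008x + 8416


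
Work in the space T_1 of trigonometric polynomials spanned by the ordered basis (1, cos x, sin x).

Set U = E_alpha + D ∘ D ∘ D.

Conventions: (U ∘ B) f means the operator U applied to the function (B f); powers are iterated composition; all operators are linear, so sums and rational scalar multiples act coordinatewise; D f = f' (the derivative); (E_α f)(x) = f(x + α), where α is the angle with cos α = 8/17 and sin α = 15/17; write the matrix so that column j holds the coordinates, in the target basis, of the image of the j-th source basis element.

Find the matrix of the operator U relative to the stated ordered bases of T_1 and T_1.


image of 1: 1
image of cos x: (8/17)cos x + (2/17)sin x
image of sin x: -(2/17)cos x + (8/17)sin x
each image's coordinates form column j of the matrix

the matrix is [[1, 0, 0]; [0, 8/17, -2/17]; [0, 2/17, 8/17]] (rows listed top to bottom)


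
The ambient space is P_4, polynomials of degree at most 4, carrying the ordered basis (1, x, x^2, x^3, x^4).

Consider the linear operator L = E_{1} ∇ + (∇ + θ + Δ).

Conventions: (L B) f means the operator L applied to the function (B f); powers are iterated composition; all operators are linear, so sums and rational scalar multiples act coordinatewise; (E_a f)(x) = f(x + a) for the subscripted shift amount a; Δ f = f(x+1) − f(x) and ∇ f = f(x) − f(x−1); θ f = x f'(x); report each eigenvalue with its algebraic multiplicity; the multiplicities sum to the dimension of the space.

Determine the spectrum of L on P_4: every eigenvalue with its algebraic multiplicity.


λ = 0 (multiplicity 1), λ = 1 (multiplicity 1), λ = 2 (multiplicity 1), λ = 3 (multiplicity 1), λ = 4 (multiplicity 1)

image of 1: 0
image of x: x + 3
image of x^2: 2x^2 + 6x + 1
image of x^3: 3x^3 + 9x^2 + 3x + 3
image of x^4: 4x^4 + 12x^3 + 6x^2 + 12x + 1
the matrix is upper triangular; its diagonal is (0, 1, 2, 3, 4)
for a triangular matrix the eigenvalues are the diagonal entries, with algebraic multiplicity their repetition count


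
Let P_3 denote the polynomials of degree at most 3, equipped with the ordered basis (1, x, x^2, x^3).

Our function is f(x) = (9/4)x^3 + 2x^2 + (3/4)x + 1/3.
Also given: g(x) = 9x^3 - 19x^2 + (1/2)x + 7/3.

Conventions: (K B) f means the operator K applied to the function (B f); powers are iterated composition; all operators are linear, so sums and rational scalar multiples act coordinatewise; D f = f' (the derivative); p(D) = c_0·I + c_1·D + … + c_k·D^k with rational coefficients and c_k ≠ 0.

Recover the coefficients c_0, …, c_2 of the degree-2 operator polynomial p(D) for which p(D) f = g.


D^0 f = (9/4)x^3 + 2x^2 + (3/4)x + 1/3
D^1 f = (27/4)x^2 + 4x + 3/4
D^2 f = (27/2)x + 4
matching coefficients of g against c_0 f + c_1 Df + … from the top degree down determines the c_i
solution: c_0 = 4, c_1 = -4, c_2 = 1

c_0 = 4, c_1 = -4, c_2 = 1


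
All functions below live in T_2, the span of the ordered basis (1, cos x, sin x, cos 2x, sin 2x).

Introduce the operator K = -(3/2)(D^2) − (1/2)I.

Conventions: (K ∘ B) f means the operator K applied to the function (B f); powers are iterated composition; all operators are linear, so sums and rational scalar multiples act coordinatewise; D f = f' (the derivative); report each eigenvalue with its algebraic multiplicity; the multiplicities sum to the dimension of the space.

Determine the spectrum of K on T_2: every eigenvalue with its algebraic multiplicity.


image of 1: -1/2
image of cos x: cos x
image of sin x: sin x
image of cos 2x: (11/2)cos 2x
image of sin 2x: (11/2)sin 2x
the matrix is diagonal; its diagonal is (-1/2, 1, 1, 11/2, 11/2)
for a triangular matrix the eigenvalues are the diagonal entries, with algebraic multiplicity their repetition count

λ = -1/2 (multiplicity 1), λ = 1 (multiplicity 2), λ = 11/2 (multiplicity 2)


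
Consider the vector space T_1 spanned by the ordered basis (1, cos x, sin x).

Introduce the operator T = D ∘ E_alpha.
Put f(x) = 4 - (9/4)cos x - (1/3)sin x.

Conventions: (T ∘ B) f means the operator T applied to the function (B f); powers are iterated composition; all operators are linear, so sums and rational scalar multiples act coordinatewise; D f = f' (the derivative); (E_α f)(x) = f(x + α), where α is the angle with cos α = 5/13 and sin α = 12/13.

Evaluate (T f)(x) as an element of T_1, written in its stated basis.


E_alpha f = 4 - (61/52)cos x + (76/39)sin x
D E_alpha f = (76/39)cos x + (61/52)sin x

g(x) = (76/39)cos x + (61/52)sin x


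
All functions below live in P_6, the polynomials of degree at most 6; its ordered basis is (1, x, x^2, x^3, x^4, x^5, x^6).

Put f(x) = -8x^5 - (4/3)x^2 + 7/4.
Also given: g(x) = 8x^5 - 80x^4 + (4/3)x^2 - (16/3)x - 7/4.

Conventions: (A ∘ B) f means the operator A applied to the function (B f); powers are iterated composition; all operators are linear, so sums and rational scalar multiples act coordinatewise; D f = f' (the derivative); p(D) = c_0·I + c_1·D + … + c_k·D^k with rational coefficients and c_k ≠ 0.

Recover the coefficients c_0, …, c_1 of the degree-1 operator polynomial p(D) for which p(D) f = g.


c_0 = -1, c_1 = 2

D^0 f = -8x^5 - (4/3)x^2 + 7/4
D^1 f = -40x^4 - (8/3)x
matching coefficients of g against c_0 f + c_1 Df + … from the top degree down determines the c_i
solution: c_0 = -1, c_1 = 2


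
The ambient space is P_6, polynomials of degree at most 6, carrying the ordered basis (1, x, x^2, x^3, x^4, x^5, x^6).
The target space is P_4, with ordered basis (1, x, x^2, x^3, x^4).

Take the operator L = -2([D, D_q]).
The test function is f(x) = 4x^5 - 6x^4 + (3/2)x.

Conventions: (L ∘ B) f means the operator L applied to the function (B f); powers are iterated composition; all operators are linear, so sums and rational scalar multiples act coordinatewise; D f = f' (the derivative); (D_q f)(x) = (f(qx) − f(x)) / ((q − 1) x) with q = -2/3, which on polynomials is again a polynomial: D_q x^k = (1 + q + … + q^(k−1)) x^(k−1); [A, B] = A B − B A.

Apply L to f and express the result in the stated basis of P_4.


D_q f = (220/81)x^4 - (26/9)x^3 + 3/2
D D_q f = (880/81)x^3 - (26/3)x^2
D f = 20x^4 - 24x^3 + 3/2
D_q D f = (260/27)x^3 - (56/3)x^2
[D, D_q] f = (100/81)x^3 + 10x^2
(-2([D, D_q])) f = -(200/81)x^3 - 20x^2

g(x) = -(200/81)x^3 - 20x^2


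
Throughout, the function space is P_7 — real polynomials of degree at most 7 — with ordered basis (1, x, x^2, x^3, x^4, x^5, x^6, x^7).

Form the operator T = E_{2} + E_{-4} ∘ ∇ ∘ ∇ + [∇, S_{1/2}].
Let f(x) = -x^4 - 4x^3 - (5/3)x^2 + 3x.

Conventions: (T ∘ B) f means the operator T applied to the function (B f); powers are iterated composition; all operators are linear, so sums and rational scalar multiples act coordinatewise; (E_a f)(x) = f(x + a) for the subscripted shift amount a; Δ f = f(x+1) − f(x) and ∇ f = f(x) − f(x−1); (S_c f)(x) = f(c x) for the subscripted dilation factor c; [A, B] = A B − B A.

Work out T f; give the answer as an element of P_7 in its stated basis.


E_{2} f = -x^4 - 12x^3 - (149/3)x^2 - (251/3)x - 146/3
∇ f = -4x^3 - 6x^2 + (14/3)x + 5/3
∇ ∇ f = -12x^2 + 20/3
E_{-4} ∇ ∇ f = -12x^2 + 96x - 556/3
S_{1/2} f = -(1/16)x^4 - (1/2)x^3 - (5/12)x^2 + (3/2)x
∇ S_{1/2} f = -(1/4)x^3 - (9/8)x^2 + (5/12)x + 71/48
∇ f = -4x^3 - 6x^2 + (14/3)x + 5/3
S_{1/2} ∇ f = -(1/2)x^3 - (3/2)x^2 + (7/3)x + 5/3
[∇, S_{1/2}] f = (1/4)x^3 + (3/8)x^2 - (23/12)x - 3/16
(E_{2} + E_{-4} ∘ ∇ ∘ ∇ + [∇, S_{1/2}]) f = -x^4 - (47/4)x^3 - (1471/24)x^2 + (125/12)x - 3747/16

the result is g(x) = -x^4 - (47/4)x^3 - (1471/24)x^2 + (125/12)x - 3747/16


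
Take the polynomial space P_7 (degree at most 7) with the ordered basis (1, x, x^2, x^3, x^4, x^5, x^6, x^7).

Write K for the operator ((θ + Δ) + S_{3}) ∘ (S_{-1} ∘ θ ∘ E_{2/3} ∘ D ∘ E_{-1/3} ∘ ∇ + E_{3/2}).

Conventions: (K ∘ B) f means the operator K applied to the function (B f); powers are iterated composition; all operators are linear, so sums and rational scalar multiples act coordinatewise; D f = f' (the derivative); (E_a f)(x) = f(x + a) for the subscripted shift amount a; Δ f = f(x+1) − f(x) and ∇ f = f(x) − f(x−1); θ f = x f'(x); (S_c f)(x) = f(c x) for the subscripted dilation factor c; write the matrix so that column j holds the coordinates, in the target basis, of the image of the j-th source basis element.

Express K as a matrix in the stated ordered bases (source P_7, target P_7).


image of 1: 1
image of x: 4x + 5/2
image of x^2: 11x^2 + 14x + 25/4
image of x^3: 30x^3 + (105/2)x^2 + 15x + 77/8
image of x^4: 85x^4 + 184x^3 + (873/2)x^2 + 167x + 1073/16
image of x^5: 248x^5 + (1285/2)x^4 - 1085x^3 + (375/4)x^2 + (295/12)x + 1055/96
image of x^6: 735x^6 + 2238x^5 + (52515/4)x^4 + 4550x^3 + (42965/16)x^2 + (106909/72)x + 270545/576
image of x^7: 2194x^7 + (15449/2)x^6 - 40278x^5 - (19845/8)x^4 - (2835/8)x^3 - (40985/288)x^2 - (78799/432)x + 261823/3456
each image's coordinates form column j of the matrix

the matrix is [[1, 5/2, 25/4, 77/8, 1073/16, 1055/96, 270545/576, 261823/3456]; [0, 4, 14, 15, 167, 295/12, 106909/72, -78799/432]; [0, 0, 11, 105/2, 873/2, 375/4, 42965/16, -40985/288]; [0, 0, 0, 30, 184, -1085, 4550, -2835/8]; [0, 0, 0, 0, 85, 1285/2, 52515/4, -19845/8]; [0, 0, 0, 0, 0, 248, 2238, -40278]; [0, 0, 0, 0, 0, 0, 735, 15449/2]; [0, 0, 0, 0, 0, 0, 0, 2194]] (rows listed top to bottom)


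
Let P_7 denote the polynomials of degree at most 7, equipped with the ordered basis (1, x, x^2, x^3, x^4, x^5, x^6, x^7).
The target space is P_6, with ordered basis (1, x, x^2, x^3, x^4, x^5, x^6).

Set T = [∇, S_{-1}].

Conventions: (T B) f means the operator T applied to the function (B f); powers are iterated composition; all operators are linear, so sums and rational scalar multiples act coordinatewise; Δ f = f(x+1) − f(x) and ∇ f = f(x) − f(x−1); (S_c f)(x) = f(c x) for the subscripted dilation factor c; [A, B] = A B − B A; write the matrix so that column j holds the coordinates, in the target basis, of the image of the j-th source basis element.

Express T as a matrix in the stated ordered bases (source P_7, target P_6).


image of 1: 0
image of x: -2
image of x^2: 4x
image of x^3: -6x^2 - 2
image of x^4: 8x^3 + 8x
image of x^5: -10x^4 - 20x^2 - 2
image of x^6: 12x^5 + 40x^3 + 12x
image of x^7: -14x^6 - 70x^4 - 42x^2 - 2
each image's coordinates form column j of the matrix

the matrix is [[0, -2, 0, -2, 0, -2, 0, -2]; [0, 0, 4, 0, 8, 0, 12, 0]; [0, 0, 0, -6, 0, -20, 0, -42]; [0, 0, 0, 0, 8, 0, 40, 0]; [0, 0, 0, 0, 0, -10, 0, -70]; [0, 0, 0, 0, 0, 0, 12, 0]; [0, 0, 0, 0, 0, 0, 0, -14]] (rows listed top to bottom)


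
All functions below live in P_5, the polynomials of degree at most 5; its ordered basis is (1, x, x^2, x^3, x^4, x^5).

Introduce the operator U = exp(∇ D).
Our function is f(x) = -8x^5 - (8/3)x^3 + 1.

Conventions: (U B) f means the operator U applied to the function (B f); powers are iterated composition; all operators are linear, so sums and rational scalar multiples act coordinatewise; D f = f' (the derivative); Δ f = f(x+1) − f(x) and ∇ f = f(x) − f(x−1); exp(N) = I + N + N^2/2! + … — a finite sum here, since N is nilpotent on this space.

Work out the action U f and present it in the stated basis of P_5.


the image equals g(x) = -8x^5 - (488/3)x^3 + 240x^2 - 656x + 529

order-1 term: -160x^3 + 240x^2 - 176x + 48
order-2 term: -480x + 480
the series for exp(∇ D) f terminates at order 2
exp(∇ D) f = -8x^5 - (488/3)x^3 + 240x^2 - 656x + 529


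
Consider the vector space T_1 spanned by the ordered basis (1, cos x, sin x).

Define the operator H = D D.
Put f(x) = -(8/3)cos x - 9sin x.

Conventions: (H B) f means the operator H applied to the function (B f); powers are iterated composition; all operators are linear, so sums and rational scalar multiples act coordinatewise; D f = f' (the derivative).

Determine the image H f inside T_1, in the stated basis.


g(x) = (8/3)cos x + 9sin x

D f = -9cos x + (8/3)sin x
D D f = (8/3)cos x + 9sin x


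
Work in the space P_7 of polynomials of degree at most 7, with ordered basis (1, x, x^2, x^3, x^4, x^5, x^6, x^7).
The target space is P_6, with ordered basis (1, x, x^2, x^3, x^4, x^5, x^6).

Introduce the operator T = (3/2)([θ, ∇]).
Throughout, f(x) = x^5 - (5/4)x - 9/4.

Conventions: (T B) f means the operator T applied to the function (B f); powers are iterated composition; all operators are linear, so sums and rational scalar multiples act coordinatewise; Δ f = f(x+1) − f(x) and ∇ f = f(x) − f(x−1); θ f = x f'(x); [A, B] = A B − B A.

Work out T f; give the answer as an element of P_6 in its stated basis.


the image equals g(x) = -(15/2)x^4 + 30x^3 - 45x^2 + 30x - 45/8

∇ f = 5x^4 - 10x^3 + 10x^2 - 5x - 1/4
θ ∇ f = 20x^4 - 30x^3 + 20x^2 - 5x
θ f = 5x^5 - (5/4)x
∇ θ f = 25x^4 - 50x^3 + 50x^2 - 25x + 15/4
[θ, ∇] f = -5x^4 + 20x^3 - 30x^2 + 20x - 15/4
((3/2)([θ, ∇])) f = -(15/2)x^4 + 30x^3 - 45x^2 + 30x - 45/8


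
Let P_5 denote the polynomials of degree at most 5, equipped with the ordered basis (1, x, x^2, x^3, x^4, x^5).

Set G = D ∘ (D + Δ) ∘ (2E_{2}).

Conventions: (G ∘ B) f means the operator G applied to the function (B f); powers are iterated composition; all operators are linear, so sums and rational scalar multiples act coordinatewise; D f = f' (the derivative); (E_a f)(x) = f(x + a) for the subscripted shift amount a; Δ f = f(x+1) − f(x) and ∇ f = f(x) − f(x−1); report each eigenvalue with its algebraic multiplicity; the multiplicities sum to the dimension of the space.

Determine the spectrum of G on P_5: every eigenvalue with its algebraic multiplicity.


λ = 0 (multiplicity 6)

image of 1: 0
image of x: 0
image of x^2: 8
image of x^3: 24x + 54
image of x^4: 48x^2 + 216x + 248
image of x^5: 80x^3 + 540x^2 + 1240x + 970
the matrix is upper triangular; its diagonal is (0, 0, 0, 0, 0, 0)
for a triangular matrix the eigenvalues are the diagonal entries, with algebraic multiplicity their repetition count


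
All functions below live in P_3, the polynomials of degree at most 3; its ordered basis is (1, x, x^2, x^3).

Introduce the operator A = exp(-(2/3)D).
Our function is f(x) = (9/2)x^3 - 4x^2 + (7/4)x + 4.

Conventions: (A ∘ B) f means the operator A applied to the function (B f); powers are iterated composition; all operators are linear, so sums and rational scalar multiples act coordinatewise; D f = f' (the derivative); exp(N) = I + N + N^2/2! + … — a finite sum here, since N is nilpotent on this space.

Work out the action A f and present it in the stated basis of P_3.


order-1 term: -9x^2 + (16/3)x - 7/6
order-2 term: 6x - 16/9
order-3 term: -4/3
the series for exp(-(2/3)D) f terminates at order 3
exp(-(2/3)D) f = (9/2)x^3 - 13x^2 + (157/12)x - 5/18

g(x) = (9/2)x^3 - 13x^2 + (157/12)x - 5/18


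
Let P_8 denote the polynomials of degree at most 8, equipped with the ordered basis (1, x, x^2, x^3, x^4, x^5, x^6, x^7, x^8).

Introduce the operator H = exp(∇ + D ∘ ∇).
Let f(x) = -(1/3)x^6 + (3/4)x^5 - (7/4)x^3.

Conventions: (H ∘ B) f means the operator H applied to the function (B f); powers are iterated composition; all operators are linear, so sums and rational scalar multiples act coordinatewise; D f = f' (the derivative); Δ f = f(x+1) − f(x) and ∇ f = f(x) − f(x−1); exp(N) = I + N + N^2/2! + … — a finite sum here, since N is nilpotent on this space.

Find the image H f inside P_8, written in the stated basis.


g(x) = -(1/3)x^6 - (5/4)x^5 - (25/4)x^4 - (1/12)x^3 - (61/4)x^2 + (57/4)x - 59/4

order-1 term: -2x^5 - (5/4)x^4 + (125/6)x^3 - (141/4)x^2 + 14x - 7/6
order-2 term: -5x^4 - (25/2)x^3 + (95/2)x^2 - 14x - 88/3
order-3 term: -(20/3)x^3 - (45/2)x^2 + (65/2)x + 29/2
order-4 term: -5x^2 - (65/4)x + 35/6
order-5 term: -2x - 17/4
order-6 term: -1/3
the series for exp(∇ + D ∘ ∇) f terminates at order 6
exp(∇ + D ∘ ∇) f = -(1/3)x^6 - (5/4)x^5 - (25/4)x^4 - (1/12)x^3 - (61/4)x^2 + (57/4)x - 59/4


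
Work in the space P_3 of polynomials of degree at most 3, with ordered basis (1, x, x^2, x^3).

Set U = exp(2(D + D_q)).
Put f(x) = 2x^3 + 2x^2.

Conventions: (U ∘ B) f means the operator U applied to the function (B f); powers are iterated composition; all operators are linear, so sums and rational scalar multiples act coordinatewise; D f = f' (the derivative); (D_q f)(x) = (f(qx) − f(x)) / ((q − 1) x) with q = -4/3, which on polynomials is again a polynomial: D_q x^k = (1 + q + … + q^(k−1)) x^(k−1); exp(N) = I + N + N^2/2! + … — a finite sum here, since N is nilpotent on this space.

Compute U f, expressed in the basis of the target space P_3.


g(x) = 2x^3 + (178/9)x^2 + (980/27)x + 4280/81

order-1 term: (160/9)x^2 + (20/3)x
order-2 term: (800/27)x + 40/3
order-3 term: 3200/81
the series for exp(2(D + D_q)) f terminates at order 3
exp(2(D + D_q)) f = 2x^3 + (178/9)x^2 + (980/27)x + 4280/81


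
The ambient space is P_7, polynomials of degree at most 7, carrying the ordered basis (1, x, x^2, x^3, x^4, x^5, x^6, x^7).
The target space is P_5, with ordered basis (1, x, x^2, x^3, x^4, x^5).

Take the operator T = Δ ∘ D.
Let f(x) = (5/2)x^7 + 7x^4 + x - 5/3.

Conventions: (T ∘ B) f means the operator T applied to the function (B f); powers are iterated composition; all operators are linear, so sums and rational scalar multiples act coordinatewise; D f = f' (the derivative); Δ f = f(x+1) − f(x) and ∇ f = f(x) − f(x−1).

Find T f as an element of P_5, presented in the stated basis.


the image equals g(x) = 105x^5 + (525/2)x^4 + 350x^3 + (693/2)x^2 + 189x + 91/2

D f = (35/2)x^6 + 28x^3 + 1
Δ D f = 105x^5 + (525/2)x^4 + 350x^3 + (693/2)x^2 + 189x + 91/2


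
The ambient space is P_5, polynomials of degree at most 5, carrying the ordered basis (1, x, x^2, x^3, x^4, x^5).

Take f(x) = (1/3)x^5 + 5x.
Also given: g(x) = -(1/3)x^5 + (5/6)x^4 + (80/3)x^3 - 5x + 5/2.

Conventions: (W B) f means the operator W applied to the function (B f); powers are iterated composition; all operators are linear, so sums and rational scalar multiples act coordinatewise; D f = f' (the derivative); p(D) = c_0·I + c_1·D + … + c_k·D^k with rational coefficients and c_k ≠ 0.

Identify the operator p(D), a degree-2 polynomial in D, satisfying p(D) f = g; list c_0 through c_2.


D^0 f = (1/3)x^5 + 5x
D^1 f = (5/3)x^4 + 5
D^2 f = (20/3)x^3
matching coefficients of g against c_0 f + c_1 Df + … from the top degree down determines the c_i
solution: c_0 = -1, c_1 = 1/2, c_2 = 4

c_0 = -1, c_1 = 1/2, c_2 = 4


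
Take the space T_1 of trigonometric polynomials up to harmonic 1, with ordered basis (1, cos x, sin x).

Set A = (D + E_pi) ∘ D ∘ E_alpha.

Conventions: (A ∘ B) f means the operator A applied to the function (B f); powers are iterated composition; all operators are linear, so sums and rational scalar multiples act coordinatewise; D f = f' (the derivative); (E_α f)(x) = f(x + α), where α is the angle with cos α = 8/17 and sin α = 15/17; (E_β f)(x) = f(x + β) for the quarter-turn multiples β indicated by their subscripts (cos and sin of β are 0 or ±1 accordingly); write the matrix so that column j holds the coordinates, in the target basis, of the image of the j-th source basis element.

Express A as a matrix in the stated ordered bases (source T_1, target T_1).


image of 1: 0
image of cos x: (7/17)cos x + (23/17)sin x
image of sin x: -(23/17)cos x + (7/17)sin x
each image's coordinates form column j of the matrix

the matrix is [[0, 0, 0]; [0, 7/17, -23/17]; [0, 23/17, 7/17]] (rows listed top to bottom)


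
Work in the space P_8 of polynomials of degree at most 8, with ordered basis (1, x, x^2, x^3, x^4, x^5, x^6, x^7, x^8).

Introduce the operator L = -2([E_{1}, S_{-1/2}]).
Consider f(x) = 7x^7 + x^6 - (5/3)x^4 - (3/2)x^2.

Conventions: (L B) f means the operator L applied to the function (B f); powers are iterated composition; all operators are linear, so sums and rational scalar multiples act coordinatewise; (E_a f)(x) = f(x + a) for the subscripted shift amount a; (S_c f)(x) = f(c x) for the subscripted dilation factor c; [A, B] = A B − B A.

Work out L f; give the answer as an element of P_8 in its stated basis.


S_{-1/2} f = -(7/128)x^7 + (1/64)x^6 - (5/48)x^4 - (3/8)x^2
E_{1} S_{-1/2} f = -(7/128)x^7 - (47/128)x^6 - (135/128)x^5 - (685/384)x^4 - (775/384)x^3 - (245/128)x^2 - (559/384)x - 199/384
E_{1} f = 7x^7 + 50x^6 + 153x^5 + (775/3)x^4 + (775/3)x^3 + (301/2)x^2 + (136/3)x + 29/6
S_{-1/2} E_{1} f = -(7/128)x^7 + (25/32)x^6 - (153/32)x^5 + (775/48)x^4 - (775/24)x^3 + (301/8)x^2 - (68/3)x + 29/6
[E_{1}, S_{-1/2}] f = -(147/128)x^6 + (477/128)x^5 - (2295/128)x^4 + (3875/128)x^3 - (5061/128)x^2 + (2715/128)x - 685/128
(-2([E_{1}, S_{-1/2}])) f = (147/64)x^6 - (477/64)x^5 + (2295/64)x^4 - (3875/64)x^3 + (5061/64)x^2 - (2715/64)x + 685/64

the result is g(x) = (147/64)x^6 - (477/64)x^5 + (2295/64)x^4 - (3875/64)x^3 + (5061/64)x^2 - (2715/64)x + 685/64


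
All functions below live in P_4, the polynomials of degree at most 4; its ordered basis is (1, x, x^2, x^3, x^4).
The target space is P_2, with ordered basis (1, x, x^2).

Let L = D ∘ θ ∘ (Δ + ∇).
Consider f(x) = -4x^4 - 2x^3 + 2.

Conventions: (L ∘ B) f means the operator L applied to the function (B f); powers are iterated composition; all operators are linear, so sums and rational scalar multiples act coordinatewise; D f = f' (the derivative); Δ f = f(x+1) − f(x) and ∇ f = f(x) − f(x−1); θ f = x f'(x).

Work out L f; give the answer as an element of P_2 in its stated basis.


Δ f = -16x^3 - 30x^2 - 22x - 6
∇ f = -16x^3 + 18x^2 - 10x + 2
(Δ + ∇) f = -32x^3 - 12x^2 - 32x - 4
θ (Δ + ∇) f = -96x^3 - 24x^2 - 32x
D θ (Δ + ∇) f = -288x^2 - 48x - 32

the image equals g(x) = -288x^2 - 48x - 32


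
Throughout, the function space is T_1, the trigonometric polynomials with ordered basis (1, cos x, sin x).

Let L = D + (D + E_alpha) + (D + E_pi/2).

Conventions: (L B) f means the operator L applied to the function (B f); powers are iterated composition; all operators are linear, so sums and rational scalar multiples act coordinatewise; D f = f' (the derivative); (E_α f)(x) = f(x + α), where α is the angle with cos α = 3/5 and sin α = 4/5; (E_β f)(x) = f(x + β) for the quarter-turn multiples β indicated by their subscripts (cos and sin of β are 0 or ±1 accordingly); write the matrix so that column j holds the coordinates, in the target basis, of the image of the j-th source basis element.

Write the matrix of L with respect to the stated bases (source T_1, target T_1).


the matrix is [[2, 0, 0]; [0, 3/5, 24/5]; [0, -24/5, 3/5]] (rows listed top to bottom)

image of 1: 2
image of cos x: (3/5)cos x - (24/5)sin x
image of sin x: (24/5)cos x + (3/5)sin x
each image's coordinates form column j of the matrix


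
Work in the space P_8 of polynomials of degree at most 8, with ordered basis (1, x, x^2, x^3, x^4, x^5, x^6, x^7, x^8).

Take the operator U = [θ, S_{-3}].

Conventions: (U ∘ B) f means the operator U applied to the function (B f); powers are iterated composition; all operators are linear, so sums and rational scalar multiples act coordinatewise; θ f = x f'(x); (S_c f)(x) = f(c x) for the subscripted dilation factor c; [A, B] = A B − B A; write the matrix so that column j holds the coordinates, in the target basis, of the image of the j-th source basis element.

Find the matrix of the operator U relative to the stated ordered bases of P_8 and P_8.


image of 1: 0
image of x: 0
image of x^2: 0
image of x^3: 0
image of x^4: 0
image of x^5: 0
image of x^6: 0
image of x^7: 0
image of x^8: 0
each image's coordinates form column j of the matrix

the matrix is [[0, 0, 0, 0, 0, 0, 0, 0, 0]; [0, 0, 0, 0, 0, 0, 0, 0, 0]; [0, 0, 0, 0, 0, 0, 0, 0, 0]; [0, 0, 0, 0, 0, 0, 0, 0, 0]; [0, 0, 0, 0, 0, 0, 0, 0, 0]; [0, 0, 0, 0, 0, 0, 0, 0, 0]; [0, 0, 0, 0, 0, 0, 0, 0, 0]; [0, 0, 0, 0, 0, 0, 0, 0, 0]; [0, 0, 0, 0, 0, 0, 0, 0, 0]] (rows listed top to bottom)


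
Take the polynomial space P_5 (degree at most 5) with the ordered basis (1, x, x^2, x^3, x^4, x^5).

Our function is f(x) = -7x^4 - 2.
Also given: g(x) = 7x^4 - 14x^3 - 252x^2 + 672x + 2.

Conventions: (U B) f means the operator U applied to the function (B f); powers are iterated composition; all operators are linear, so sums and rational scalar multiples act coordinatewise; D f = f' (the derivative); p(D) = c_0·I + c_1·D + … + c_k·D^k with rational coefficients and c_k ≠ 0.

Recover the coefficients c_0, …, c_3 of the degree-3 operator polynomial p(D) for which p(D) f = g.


D^0 f = -7x^4 - 2
D^1 f = -28x^3
D^2 f = -84x^2
D^3 f = -168x
matching coefficients of g against c_0 f + c_1 Df + … from the top degree down determines the c_i
solution: c_0 = -1, c_1 = 1/2, c_2 = 3, c_3 = -4

p(D) = -I + (1/2)·D + 3·D^2 − 4·D^3, i.e. c_0 = -1, c_1 = 1/2, c_2 = 3, c_3 = -4


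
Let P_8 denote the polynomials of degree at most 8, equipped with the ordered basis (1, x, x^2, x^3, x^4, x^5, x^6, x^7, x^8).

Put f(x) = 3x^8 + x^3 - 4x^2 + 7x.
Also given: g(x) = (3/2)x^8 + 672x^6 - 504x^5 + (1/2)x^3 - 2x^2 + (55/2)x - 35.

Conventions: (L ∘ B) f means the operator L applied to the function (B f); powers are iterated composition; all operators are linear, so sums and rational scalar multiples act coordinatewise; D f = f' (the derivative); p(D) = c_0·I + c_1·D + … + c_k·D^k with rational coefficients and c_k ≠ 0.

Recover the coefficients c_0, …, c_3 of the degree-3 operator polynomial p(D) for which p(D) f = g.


p(D) = (1/2)·I + 4·D^2 − (1/2)·D^3, i.e. c_0 = 1/2, c_1 = 0, c_2 = 4, c_3 = -1/2

D^0 f = 3x^8 + x^3 - 4x^2 + 7x
D^1 f = 24x^7 + 3x^2 - 8x + 7
D^2 f = 168x^6 + 6x - 8
D^3 f = 1008x^5 + 6
matching coefficients of g against c_0 f + c_1 Df + … from the top degree down determines the c_i
solution: c_0 = 1/2, c_1 = 0, c_2 = 4, c_3 = -1/2


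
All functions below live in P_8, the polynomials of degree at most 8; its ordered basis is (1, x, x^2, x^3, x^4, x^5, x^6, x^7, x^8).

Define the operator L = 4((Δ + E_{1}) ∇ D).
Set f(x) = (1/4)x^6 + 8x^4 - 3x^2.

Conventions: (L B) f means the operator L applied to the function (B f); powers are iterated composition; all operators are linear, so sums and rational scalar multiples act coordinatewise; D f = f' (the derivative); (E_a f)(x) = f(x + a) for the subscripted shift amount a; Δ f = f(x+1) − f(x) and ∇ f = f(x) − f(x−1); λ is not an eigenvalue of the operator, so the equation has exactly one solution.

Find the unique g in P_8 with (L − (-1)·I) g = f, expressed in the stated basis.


write g with unknown coordinates in the stated basis and equate coefficients in (L − (-1)·I) g = f
solving from the highest basis element down gives g = (1/4)x^6 - 22x^4 - 180x^3 + 993x^2 + 7398x - 1118
check: L g = 30x^4 + 180x^3 - 996x^2 - 7398x + 1118
so L g − (-1)·g = (1/4)x^6 + 8x^4 - 3x^2 = f ✓

g(x) = (1/4)x^6 - 22x^4 - 180x^3 + 993x^2 + 7398x - 1118


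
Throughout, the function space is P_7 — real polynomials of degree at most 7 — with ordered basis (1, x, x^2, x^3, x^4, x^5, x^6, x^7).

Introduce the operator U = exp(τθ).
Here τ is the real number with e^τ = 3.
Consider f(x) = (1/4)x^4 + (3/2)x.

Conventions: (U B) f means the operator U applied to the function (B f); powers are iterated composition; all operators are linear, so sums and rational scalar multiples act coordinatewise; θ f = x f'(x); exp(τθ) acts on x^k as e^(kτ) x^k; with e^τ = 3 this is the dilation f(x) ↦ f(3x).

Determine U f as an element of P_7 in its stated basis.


exp(τθ) x^k = e^(kτ) x^k; with e^τ = 3 this sends x^k to 3^k x^k
x ↦ 3 x
x^4 ↦ 81 x^4
applying this coordinatewise to f: exp(τθ) f = (81/4)x^4 + (9/2)x

the image equals g(x) = (81/4)x^4 + (9/2)x


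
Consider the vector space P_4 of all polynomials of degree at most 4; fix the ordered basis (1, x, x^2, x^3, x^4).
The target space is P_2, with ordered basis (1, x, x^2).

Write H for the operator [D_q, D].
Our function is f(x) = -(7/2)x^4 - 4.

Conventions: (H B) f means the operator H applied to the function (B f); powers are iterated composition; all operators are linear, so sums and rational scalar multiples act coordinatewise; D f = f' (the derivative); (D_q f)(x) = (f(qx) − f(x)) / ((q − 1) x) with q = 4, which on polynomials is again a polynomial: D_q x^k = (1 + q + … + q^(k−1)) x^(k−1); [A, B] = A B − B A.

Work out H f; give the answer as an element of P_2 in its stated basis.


D f = -14x^3
D_q D f = -294x^2
D_q f = -(595/2)x^3
D D_q f = -(1785/2)x^2
[D_q, D] f = (1197/2)x^2

the result is g(x) = (1197/2)x^2


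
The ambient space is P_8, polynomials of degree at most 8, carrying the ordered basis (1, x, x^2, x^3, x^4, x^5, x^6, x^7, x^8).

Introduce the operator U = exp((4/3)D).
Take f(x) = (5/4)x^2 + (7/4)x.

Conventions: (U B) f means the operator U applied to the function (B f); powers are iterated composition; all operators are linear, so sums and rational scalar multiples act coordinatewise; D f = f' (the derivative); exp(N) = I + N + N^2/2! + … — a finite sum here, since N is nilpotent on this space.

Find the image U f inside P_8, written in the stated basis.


order-1 term: (10/3)x + 7/3
order-2 term: 20/9
the series for exp((4/3)D) f terminates at order 2
exp((4/3)D) f = (5/4)x^2 + (61/12)x + 41/9

g(x) = (5/4)x^2 + (61/12)x + 41/9


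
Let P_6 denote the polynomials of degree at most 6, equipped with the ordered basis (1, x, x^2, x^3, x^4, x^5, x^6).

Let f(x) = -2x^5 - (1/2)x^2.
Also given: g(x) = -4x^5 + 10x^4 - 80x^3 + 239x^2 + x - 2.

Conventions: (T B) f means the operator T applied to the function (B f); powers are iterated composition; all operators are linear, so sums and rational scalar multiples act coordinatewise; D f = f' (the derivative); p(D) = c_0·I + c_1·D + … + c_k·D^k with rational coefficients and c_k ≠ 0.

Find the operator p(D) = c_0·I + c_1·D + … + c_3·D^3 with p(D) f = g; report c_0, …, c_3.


D^0 f = -2x^5 - (1/2)x^2
D^1 f = -10x^4 - x
D^2 f = -40x^3 - 1
D^3 f = -120x^2
matching coefficients of g against c_0 f + c_1 Df + … from the top degree down determines the c_i
solution: c_0 = 2, c_1 = -1, c_2 = 2, c_3 = -2

c_0 = 2, c_1 = -1, c_2 = 2, c_3 = -2


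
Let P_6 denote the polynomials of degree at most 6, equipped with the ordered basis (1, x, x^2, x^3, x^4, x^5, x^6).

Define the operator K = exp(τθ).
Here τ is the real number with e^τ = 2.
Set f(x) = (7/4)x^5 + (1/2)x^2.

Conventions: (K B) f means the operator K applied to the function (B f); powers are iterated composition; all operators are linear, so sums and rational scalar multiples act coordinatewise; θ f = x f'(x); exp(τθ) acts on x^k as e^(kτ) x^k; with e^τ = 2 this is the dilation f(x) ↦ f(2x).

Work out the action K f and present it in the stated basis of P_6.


exp(τθ) x^k = e^(kτ) x^k; with e^τ = 2 this sends x^k to 2^k x^k
x^2 ↦ 4 x^2
x^5 ↦ 32 x^5
applying this coordinatewise to f: exp(τθ) f = 56x^5 + 2x^2

g(x) = 56x^5 + 2x^2


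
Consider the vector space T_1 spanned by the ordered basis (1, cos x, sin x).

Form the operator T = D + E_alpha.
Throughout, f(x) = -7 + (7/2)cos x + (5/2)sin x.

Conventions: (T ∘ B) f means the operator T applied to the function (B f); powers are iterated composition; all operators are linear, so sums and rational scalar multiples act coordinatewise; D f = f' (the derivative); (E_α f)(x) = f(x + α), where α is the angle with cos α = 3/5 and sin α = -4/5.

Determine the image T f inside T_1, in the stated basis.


the image equals g(x) = -7 + (13/5)cos x + (4/5)sin x

D f = (5/2)cos x - (7/2)sin x
E_alpha f = -7 + (1/10)cos x + (43/10)sin x
(D + E_alpha) f = -7 + (13/5)cos x + (4/5)sin x


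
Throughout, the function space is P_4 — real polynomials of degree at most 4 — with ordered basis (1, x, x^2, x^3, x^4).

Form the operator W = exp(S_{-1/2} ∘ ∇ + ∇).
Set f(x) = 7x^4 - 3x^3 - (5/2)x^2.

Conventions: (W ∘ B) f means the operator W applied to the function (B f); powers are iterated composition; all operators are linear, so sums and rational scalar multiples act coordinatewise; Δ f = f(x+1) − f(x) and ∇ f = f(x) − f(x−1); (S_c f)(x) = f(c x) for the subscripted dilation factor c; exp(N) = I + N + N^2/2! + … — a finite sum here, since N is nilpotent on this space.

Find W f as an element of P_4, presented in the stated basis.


order-1 term: (49/2)x^3 - (255/4)x^2 + 16x - 15
order-2 term: (735/16)x^2 - (201/4)x + 417/4
order-3 term: (245/16)x - 513/8
order-4 term: 245/32
the series for exp(S_{-1/2} ∘ ∇ + ∇) f terminates at order 4
exp(S_{-1/2} ∘ ∇ + ∇) f = 7x^4 + (43/2)x^3 - (325/16)x^2 - (303/16)x + 1049/32

the image equals g(x) = 7x^4 + (43/2)x^3 - (325/16)x^2 - (303/16)x + 1049/32


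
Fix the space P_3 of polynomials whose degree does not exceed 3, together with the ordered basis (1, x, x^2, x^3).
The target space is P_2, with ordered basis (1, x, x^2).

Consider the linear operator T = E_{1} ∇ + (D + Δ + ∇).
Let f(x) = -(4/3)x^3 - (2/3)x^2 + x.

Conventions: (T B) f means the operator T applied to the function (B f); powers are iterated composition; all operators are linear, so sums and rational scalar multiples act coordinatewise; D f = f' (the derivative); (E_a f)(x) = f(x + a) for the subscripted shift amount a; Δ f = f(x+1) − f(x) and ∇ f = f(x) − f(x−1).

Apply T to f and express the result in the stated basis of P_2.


the image equals g(x) = -16x^2 - (28/3)x - 2/3

∇ f = -4x^2 + (8/3)x + 1/3
E_{1} ∇ f = -4x^2 - (16/3)x - 1
D f = -4x^2 - (4/3)x + 1
Δ f = -4x^2 - (16/3)x - 1
∇ f = -4x^2 + (8/3)x + 1/3
(D + Δ + ∇) f = -12x^2 - 4x + 1/3
(E_{1} ∇ + (D + Δ + ∇)) f = -16x^2 - (28/3)x - 2/3


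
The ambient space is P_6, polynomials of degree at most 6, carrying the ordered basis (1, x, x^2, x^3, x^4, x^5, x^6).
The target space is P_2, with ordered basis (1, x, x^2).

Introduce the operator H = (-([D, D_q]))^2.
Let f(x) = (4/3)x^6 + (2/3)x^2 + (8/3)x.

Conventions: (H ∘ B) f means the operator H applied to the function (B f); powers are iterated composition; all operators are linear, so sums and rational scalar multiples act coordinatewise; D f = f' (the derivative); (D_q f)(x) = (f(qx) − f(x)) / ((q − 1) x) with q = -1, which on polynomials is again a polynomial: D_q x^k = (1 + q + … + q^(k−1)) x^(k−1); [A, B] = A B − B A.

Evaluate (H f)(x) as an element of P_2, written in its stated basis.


D_q f = 8/3
D D_q f = 0
D f = 8x^5 + (4/3)x + 8/3
D_q D f = 8x^4 + 4/3
[D, D_q] f = -8x^4 - 4/3
(-([D, D_q])) f = 8x^4 + 4/3
D_q (-([D, D_q])) f = 0
D D_q (-([D, D_q])) f = 0
D (-([D, D_q])) f = 32x^3
D_q D (-([D, D_q])) f = 32x^2
[D, D_q] (-([D, D_q])) f = -32x^2
(-([D, D_q])) (-([D, D_q])) f = 32x^2

g(x) = 32x^2


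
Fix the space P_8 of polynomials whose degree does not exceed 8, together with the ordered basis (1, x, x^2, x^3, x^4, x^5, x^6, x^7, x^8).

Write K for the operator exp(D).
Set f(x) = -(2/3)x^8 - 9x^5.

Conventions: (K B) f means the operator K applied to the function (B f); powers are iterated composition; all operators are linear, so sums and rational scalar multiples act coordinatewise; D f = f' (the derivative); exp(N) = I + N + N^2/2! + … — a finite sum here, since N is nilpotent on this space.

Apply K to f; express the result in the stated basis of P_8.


g(x) = -(2/3)x^8 - (16/3)x^7 - (56/3)x^6 - (139/3)x^5 - (275/3)x^4 - (382/3)x^3 - (326/3)x^2 - (151/3)x - 29/3

order-1 term: -(16/3)x^7 - 45x^4
order-2 term: -(56/3)x^6 - 90x^3
order-3 term: -(112/3)x^5 - 90x^2
order-4 term: -(140/3)x^4 - 45x
order-5 term: -(112/3)x^3 - 9
order-6 term: -(56/3)x^2
order-7 term: -(16/3)x
order-8 term: -2/3
the series for exp(D) f terminates at order 8
exp(D) f = -(2/3)x^8 - (16/3)x^7 - (56/3)x^6 - (139/3)x^5 - (275/3)x^4 - (382/3)x^3 - (326/3)x^2 - (151/3)x - 29/3


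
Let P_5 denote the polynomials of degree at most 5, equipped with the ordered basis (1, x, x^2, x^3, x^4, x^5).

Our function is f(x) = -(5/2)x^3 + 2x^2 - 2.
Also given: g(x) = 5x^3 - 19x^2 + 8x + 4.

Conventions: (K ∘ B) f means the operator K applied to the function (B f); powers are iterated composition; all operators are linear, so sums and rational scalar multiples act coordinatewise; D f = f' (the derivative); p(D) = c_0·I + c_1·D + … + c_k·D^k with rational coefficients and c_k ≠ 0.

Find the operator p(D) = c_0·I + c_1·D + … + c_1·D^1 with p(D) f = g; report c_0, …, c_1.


c_0 = -2, c_1 = 2

D^0 f = -(5/2)x^3 + 2x^2 - 2
D^1 f = -(15/2)x^2 + 4x
matching coefficients of g against c_0 f + c_1 Df + … from the top degree down determines the c_i
solution: c_0 = -2, c_1 = 2


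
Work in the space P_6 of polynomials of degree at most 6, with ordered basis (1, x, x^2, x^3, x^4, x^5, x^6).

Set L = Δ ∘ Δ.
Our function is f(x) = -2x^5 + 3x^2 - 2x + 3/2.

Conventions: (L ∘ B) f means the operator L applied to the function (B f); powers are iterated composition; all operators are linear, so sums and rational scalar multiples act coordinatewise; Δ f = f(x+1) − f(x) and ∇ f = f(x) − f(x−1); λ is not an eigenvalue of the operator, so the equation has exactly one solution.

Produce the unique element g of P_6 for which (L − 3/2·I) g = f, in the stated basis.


write g with unknown coordinates in the stated basis and equate coefficients in (L − 3/2·I) g = f
solving from the highest basis element down gives g = (4/3)x^5 + (160/9)x^3 + (154/3)x^2 + (404/3)x + 1487/9
check: L g = (80/3)x^3 + 80x^2 + 200x + 748/3
so L g − 3/2·g = -2x^5 + 3x^2 - 2x + 3/2 = f ✓

the result is g(x) = (4/3)x^5 + (160/9)x^3 + (154/3)x^2 + (404/3)x + 1487/9


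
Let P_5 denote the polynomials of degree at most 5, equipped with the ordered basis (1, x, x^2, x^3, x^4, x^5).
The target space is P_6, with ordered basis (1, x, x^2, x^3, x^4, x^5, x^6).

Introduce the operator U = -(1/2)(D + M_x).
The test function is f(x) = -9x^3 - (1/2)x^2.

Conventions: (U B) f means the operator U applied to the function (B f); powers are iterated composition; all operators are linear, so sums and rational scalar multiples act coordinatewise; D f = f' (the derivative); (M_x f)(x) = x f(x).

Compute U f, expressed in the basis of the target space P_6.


D f = -27x^2 - x
M_x f = -9x^4 - (1/2)x^3
(D + M_x) f = -9x^4 - (1/2)x^3 - 27x^2 - x
(-(1/2)(D + M_x)) f = (9/2)x^4 + (1/4)x^3 + (27/2)x^2 + (1/2)x

the result is g(x) = (9/2)x^4 + (1/4)x^3 + (27/2)x^2 + (1/2)x


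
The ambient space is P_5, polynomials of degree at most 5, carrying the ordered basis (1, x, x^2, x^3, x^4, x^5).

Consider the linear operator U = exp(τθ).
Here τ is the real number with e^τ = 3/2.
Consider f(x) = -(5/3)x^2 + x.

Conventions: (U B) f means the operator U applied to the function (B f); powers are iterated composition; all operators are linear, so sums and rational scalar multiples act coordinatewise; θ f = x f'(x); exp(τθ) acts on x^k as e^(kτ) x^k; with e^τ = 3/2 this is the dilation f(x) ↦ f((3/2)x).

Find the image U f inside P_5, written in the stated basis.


g(x) = -(15/4)x^2 + (3/2)x

exp(τθ) x^k = e^(kτ) x^k; with e^τ = 3/2 this sends x^k to (3/2)^k x^k
x ↦ 3/2 x
x^2 ↦ 9/4 x^2
applying this coordinatewise to f: exp(τθ) f = -(15/4)x^2 + (3/2)x


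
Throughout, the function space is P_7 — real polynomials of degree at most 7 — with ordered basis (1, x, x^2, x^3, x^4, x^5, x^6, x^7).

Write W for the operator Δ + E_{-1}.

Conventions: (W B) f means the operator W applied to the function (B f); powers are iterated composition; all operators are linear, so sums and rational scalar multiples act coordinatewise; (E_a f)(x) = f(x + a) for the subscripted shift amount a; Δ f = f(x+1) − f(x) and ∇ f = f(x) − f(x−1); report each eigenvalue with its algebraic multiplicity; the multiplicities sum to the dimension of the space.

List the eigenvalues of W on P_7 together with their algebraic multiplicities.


λ = 1 (multiplicity 8)

image of 1: 1
image of x: x
image of x^2: x^2 + 2
image of x^3: x^3 + 6x
image of x^4: x^4 + 12x^2 + 2
image of x^5: x^5 + 20x^3 + 10x
image of x^6: x^6 + 30x^4 + 30x^2 + 2
image of x^7: x^7 + 42x^5 + 70x^3 + 14x
the matrix is upper triangular; its diagonal is (1, 1, 1, 1, 1, 1, 1, 1)
for a triangular matrix the eigenvalues are the diagonal entries, with algebraic multiplicity their repetition count
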